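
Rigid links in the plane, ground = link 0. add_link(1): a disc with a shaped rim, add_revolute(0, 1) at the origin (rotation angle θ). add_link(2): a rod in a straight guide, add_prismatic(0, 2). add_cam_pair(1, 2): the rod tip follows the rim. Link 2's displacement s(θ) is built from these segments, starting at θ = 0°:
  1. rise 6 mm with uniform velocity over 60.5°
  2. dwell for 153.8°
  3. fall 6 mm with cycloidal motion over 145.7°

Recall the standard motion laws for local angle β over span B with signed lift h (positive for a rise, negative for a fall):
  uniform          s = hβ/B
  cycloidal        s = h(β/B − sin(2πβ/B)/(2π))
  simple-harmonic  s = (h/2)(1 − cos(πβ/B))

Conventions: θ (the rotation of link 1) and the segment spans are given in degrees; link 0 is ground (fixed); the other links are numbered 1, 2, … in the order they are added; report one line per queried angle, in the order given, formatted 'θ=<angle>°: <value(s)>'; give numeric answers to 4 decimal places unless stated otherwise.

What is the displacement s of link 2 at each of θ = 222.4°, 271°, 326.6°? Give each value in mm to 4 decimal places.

segment 1 (0° to 60.5°, uniform, h = 6) is passed completely: s = 0.0000 + (6) = 6.0000
segment 2 (60.5° to 214.3°, dwell): s unchanged at 6.0000
θ = 222.4° falls in segment 3 (214.3° to 360°, cycloidal, h = -6): β = 222.4 − 214.3 = 8.1°, B = 145.7°; Δs = -6·(0.0556 − sin(2π·0.0556)/(2π)) = -0.0067; s = 6.0000 − 0.0067 = 5.9933
θ = 271° falls in segment 3 (214.3° to 360°, cycloidal, h = -6): β = 271 − 214.3 = 56.7°, B = 145.7°; Δs = -6·(0.3892 − sin(2π·0.3892)/(2π)) = -1.7223; s = 6.0000 − 1.7223 = 4.2777
θ = 326.6° falls in segment 3 (214.3° to 360°, cycloidal, h = -6): β = 326.6 − 214.3 = 112.3°, B = 145.7°; Δs = -6·(0.7708 − sin(2π·0.7708)/(2π)) = -5.5714; s = 6.0000 − 5.5714 = 0.4286

θ=222.4°: 5.9933
θ=271°: 4.2777
θ=326.6°: 0.4286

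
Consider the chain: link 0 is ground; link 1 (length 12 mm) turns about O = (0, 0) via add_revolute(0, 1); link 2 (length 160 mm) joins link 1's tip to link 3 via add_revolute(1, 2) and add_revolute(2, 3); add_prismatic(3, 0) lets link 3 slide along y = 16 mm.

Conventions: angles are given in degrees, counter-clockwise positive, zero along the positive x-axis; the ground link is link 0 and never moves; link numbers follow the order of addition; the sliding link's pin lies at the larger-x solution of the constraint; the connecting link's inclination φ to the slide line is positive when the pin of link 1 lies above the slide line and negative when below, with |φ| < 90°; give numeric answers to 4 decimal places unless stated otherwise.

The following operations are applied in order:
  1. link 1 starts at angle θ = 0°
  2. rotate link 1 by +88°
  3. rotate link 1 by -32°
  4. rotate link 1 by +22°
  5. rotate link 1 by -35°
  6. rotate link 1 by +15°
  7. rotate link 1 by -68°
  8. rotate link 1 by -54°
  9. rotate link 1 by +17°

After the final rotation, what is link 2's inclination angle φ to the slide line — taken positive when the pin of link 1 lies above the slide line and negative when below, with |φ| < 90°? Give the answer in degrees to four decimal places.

geometry: r = 12 mm, L = 160 mm, e = 16 mm; θ starts at 0°
rotate link 1 by +88°: θ ← 0° +88° = 88°
rotate link 1 by -32°: θ ← 88° -32° = 56°
rotate link 1 by +22°: θ ← 56° +22° = 78°
rotate link 1 by -35°: θ ← 78° -35° = 43°
rotate link 1 by +15°: θ ← 43° +15° = 58°
rotate link 1 by -68°: θ ← 58° -68° = -10°
rotate link 1 by -54°: θ ← -10° -54° = -64°
rotate link 1 by +17°: θ ← -64° +17° = -47°
h = r sin θ − e = -8.776244 − 16 = -24.776244
sin φ = h / L = -24.776244 / 160 = -0.15485153
φ = arcsin(-0.15485153) = -8.908185°

-8.9082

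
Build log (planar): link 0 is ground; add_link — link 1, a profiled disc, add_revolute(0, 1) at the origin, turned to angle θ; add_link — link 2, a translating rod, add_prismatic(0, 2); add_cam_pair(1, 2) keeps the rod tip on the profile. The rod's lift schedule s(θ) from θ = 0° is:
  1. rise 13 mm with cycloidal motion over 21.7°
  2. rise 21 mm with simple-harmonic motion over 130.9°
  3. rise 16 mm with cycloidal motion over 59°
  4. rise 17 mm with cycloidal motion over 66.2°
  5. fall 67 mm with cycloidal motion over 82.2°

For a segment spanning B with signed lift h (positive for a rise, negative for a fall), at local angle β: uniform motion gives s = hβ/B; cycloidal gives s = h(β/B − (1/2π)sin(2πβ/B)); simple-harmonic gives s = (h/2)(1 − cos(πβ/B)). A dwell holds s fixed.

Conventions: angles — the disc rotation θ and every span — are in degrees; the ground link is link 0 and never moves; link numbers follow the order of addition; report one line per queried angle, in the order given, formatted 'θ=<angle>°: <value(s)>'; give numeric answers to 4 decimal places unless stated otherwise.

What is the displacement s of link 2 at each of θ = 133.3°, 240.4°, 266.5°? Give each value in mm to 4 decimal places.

seg 1 [0°–21.7°] cycloidal, h=13: full span → s += 13 → s = 13.0000
seg 2 [21.7°–152.6°] simple-harmonic, h=21: θ=133.3° here. β=111.6, B=130.9. 21/2·(1 − cos(π·0.8526)) = 19.8936 → s = 32.8936
seg 2 [21.7°–152.6°] simple-harmonic, h=21: full span → s += 21 → s = 34.0000
seg 3 [152.6°–211.6°] cycloidal, h=16: full span → s += 16 → s = 50.0000
seg 4 [211.6°–277.8°] cycloidal, h=17: θ=240.4° here. β=28.8, B=66.2. 17·(0.4350 − sin(2π·0.4350)/(2π)) = 6.3219 → s = 56.3219
seg 4 [211.6°–277.8°] cycloidal, h=17: θ=266.5° here. β=54.9, B=66.2. 17·(0.8293 − sin(2π·0.8293)/(2π)) = 16.4748 → s = 66.4748

θ=133.3°: 32.8936
θ=240.4°: 56.3219
θ=266.5°: 66.4748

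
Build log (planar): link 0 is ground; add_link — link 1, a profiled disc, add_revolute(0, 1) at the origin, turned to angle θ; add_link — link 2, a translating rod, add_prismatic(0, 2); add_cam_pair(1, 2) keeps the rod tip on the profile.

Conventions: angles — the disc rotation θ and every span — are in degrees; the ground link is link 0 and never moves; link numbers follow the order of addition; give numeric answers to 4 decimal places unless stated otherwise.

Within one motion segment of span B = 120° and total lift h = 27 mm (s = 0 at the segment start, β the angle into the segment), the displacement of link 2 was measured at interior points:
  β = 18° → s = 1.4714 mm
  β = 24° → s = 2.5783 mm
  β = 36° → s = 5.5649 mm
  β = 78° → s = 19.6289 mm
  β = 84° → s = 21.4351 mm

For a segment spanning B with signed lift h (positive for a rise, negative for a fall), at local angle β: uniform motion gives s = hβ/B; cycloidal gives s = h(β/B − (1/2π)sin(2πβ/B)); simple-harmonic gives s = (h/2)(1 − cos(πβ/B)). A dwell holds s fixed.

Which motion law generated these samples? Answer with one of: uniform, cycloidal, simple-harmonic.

candidates at β/B = r: uniform s = h·r (linear in β); cycloidal s = h·(r − sin(2πr)/(2π)); simple-harmonic s = (h/2)(1 − cos(πr))
β=18°: printed 1.4714 | uniform 4.0500, cycloidal 0.5735, simple-harmonic 1.4714
β=24°: printed 2.5783 | uniform 5.4000, cycloidal 1.3131, simple-harmonic 2.5783
β=36°: printed 5.5649 | uniform 8.1000, cycloidal 4.0131, simple-harmonic 5.5649
β=78°: printed 19.6289 | uniform 17.5500, cycloidal 21.0265, simple-harmonic 19.6289
β=84°: printed 21.4351 | uniform 18.9000, cycloidal 22.9869, simple-harmonic 21.4351
only one law matches every sample → simple-harmonic

simple-harmonic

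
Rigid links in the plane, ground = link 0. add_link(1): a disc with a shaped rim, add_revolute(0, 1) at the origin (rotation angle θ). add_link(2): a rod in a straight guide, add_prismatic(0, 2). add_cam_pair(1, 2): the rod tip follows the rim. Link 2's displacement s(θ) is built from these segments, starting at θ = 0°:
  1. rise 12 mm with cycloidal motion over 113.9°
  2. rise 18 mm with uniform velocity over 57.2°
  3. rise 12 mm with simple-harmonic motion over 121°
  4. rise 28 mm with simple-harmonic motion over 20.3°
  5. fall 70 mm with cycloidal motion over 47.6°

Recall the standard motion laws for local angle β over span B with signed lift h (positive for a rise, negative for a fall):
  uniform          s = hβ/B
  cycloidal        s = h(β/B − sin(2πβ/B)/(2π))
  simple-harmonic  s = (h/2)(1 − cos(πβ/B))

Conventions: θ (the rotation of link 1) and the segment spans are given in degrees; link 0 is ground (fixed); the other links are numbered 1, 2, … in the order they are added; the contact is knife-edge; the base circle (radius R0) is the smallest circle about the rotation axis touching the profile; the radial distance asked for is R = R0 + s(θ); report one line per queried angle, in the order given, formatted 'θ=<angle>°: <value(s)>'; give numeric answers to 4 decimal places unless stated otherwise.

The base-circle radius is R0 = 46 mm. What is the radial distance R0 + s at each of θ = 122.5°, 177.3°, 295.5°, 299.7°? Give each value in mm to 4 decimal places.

segment 1 (0° to 113.9°, cycloidal, h = 12) is passed completely: s = 0.0000 + (12) = 12.0000
θ = 122.5° falls in segment 2 (113.9° to 171.1°, uniform, h = 18): β = 122.5 − 113.9 = 8.6°, B = 57.2°; Δs = 18·8.6/57.2 = 2.7063; s = 12.0000 + 2.7063 = 14.7063
segment 2 (113.9° to 171.1°, uniform, h = 18) is passed completely: s = 12.0000 + (18) = 30.0000
θ = 177.3° falls in segment 3 (171.1° to 292.1°, simple-harmonic, h = 12): β = 177.3 − 171.1 = 6.2°, B = 121°; Δs = 12/2·(1 − cos(π·0.0512)) = 0.0776; s = 30.0000 + 0.0776 = 30.0776
segment 3 (171.1° to 292.1°, simple-harmonic, h = 12) is passed completely: s = 30.0000 + (12) = 42.0000
θ = 295.5° falls in segment 4 (292.1° to 312.4°, simple-harmonic, h = 28): β = 295.5 − 292.1 = 3.4°, B = 20.3°; Δs = 28/2·(1 − cos(π·0.1675)) = 1.8937; s = 42.0000 + 1.8937 = 43.8937
θ = 299.7° falls in segment 4 (292.1° to 312.4°, simple-harmonic, h = 28): β = 299.7 − 292.1 = 7.6°, B = 20.3°; Δs = 28/2·(1 − cos(π·0.3744)) = 8.6174; s = 42.0000 + 8.6174 = 50.6174
θ=122.5°: R = R0 + s = 46 + 14.7063 = 60.7063
θ=177.3°: R = R0 + s = 46 + 30.0776 = 76.0776
θ=295.5°: R = R0 + s = 46 + 43.8937 = 89.8937
θ=299.7°: R = R0 + s = 46 + 50.6174 = 96.6174

θ=122.5°: 60.7063
θ=177.3°: 76.0776
θ=295.5°: 89.8937
θ=299.7°: 96.6174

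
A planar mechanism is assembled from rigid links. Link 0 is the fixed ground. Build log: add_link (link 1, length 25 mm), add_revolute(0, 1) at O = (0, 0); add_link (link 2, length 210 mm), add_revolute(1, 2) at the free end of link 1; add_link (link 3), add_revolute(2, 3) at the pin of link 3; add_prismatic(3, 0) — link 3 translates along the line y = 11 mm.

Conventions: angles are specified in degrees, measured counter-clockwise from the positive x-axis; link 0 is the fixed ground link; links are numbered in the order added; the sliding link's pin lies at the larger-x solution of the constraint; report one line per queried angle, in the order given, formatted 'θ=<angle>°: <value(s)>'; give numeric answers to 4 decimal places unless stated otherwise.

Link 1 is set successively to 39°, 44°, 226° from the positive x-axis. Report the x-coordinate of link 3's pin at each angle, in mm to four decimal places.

geometry: r = 25 mm, L = 210 mm, e = 11 mm
θ=39°: crank pin P = (r cos θ, r sin θ) = (19.428649, 15.733010)
θ=39°: h = r sin θ − e = 15.733010 − 11 = 4.733010
θ=39°: x = r cos θ + √(L² − h²) = 19.428649 + 209.946657 = 229.375306
θ=44°: crank pin P = (r cos θ, r sin θ) = (17.983495, 17.366459)
θ=44°: h = r sin θ − e = 17.366459 − 11 = 6.366459
θ=44°: x = r cos θ + √(L² − h²) = 17.983495 + 209.903474 = 227.886969
θ=226°: crank pin P = (r cos θ, r sin θ) = (-17.366459, -17.983495)
θ=226°: h = r sin θ − e = -17.983495 − 11 = -28.983495
θ=226°: x = r cos θ + √(L² − h²) = -17.366459 + 207.990281 = 190.623822

θ=39°: 229.3753
θ=44°: 227.8870
θ=226°: 190.6238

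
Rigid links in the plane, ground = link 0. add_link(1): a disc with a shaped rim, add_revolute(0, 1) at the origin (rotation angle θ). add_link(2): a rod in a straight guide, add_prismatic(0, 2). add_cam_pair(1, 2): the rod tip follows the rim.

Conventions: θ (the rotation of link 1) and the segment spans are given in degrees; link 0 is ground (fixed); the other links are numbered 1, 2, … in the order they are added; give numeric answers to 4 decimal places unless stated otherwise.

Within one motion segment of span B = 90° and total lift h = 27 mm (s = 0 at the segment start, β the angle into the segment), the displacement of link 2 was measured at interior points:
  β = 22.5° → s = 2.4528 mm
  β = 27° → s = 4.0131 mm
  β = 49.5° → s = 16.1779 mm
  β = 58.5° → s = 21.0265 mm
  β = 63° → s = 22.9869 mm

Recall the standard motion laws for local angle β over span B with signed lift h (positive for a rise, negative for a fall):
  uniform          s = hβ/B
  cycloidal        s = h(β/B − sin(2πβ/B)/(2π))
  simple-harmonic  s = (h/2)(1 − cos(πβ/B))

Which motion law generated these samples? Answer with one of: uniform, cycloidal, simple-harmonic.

candidates at β/B = r: uniform s = h·r (linear in β); cycloidal s = h·(r − sin(2πr)/(2π)); simple-harmonic s = (h/2)(1 − cos(πr))
β=22.5°: printed 2.4528 | uniform 6.7500, cycloidal 2.4528, simple-harmonic 3.9541
β=27°: printed 4.0131 | uniform 8.1000, cycloidal 4.0131, simple-harmonic 5.5649
β=49.5°: printed 16.1779 | uniform 14.8500, cycloidal 16.1779, simple-harmonic 15.6119
β=58.5°: printed 21.0265 | uniform 17.5500, cycloidal 21.0265, simple-harmonic 19.6289
β=63°: printed 22.9869 | uniform 18.9000, cycloidal 22.9869, simple-harmonic 21.4351
only one law matches every sample → cycloidal

cycloidal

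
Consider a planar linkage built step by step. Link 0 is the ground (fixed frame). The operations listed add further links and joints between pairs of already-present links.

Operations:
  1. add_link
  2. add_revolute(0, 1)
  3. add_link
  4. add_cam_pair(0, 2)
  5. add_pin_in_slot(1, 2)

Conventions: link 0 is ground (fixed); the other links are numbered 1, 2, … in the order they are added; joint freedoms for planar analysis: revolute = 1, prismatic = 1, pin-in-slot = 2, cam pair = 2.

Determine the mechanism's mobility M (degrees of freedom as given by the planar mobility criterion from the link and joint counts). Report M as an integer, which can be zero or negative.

link 0 = ground. State L|J1|J2 = 1|0|0
+link1  2|0|0
R(0,1) f=1→J1  2|1|0
+link2  3|1|0
C(0,2) f=2→J2  3|1|1
PS(1,2) f=2→J2  3|1|2
M = 3(3−1)−2·1−2 = 6−2−2 = 2

M = 2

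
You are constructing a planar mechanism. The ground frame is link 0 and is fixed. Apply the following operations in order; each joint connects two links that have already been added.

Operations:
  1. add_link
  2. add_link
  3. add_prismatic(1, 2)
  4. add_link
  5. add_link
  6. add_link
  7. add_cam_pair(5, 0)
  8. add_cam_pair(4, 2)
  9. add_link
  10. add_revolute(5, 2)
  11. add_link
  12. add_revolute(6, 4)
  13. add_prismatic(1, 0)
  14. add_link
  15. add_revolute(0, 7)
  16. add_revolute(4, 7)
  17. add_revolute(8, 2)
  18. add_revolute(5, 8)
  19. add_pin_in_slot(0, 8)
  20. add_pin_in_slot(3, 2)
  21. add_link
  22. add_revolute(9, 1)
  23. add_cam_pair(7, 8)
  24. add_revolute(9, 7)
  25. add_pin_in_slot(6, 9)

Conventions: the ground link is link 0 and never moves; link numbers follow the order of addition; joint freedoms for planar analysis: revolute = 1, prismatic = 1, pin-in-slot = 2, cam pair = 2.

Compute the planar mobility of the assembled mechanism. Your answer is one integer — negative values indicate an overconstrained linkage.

L=1 J1=0 J2=0
add link → L=2 J1=0 J2=0
add link → L=3 J1=0 J2=0
P@1,2 dof=1 J1 → L=3 J1=1 J2=0
add link → L=4 J1=1 J2=0
add link → L=5 J1=1 J2=0
add link → L=6 J1=1 J2=0
C@5,0 dof=2 J2 → L=6 J1=1 J2=1
C@4,2 dof=2 J2 → L=6 J1=1 J2=2
add link → L=7 J1=1 J2=2
R@5,2 dof=1 J1 → L=7 J1=2 J2=2
add link → L=8 J1=2 J2=2
R@6,4 dof=1 J1 → L=8 J1=3 J2=2
P@1,0 dof=1 J1 → L=8 J1=4 J2=2
add link → L=9 J1=4 J2=2
R@0,7 dof=1 J1 → L=9 J1=5 J2=2
R@4,7 dof=1 J1 → L=9 J1=6 J2=2
R@8,2 dof=1 J1 → L=9 J1=7 J2=2
R@5,8 dof=1 J1 → L=9 J1=8 J2=2
PS@0,8 dof=2 J2 → L=9 J1=8 J2=3
PS@3,2 dof=2 J2 → L=9 J1=8 J2=4
add link → L=10 J1=8 J2=4
R@9,1 dof=1 J1 → L=10 J1=9 J2=4
C@7,8 dof=2 J2 → L=10 J1=9 J2=5
R@9,7 dof=1 J1 → L=10 J1=10 J2=5
PS@6,9 dof=2 J2 → L=10 J1=10 J2=6
M=3(L−1)−2J1−J2=3·9−2·10−6=1

M = 1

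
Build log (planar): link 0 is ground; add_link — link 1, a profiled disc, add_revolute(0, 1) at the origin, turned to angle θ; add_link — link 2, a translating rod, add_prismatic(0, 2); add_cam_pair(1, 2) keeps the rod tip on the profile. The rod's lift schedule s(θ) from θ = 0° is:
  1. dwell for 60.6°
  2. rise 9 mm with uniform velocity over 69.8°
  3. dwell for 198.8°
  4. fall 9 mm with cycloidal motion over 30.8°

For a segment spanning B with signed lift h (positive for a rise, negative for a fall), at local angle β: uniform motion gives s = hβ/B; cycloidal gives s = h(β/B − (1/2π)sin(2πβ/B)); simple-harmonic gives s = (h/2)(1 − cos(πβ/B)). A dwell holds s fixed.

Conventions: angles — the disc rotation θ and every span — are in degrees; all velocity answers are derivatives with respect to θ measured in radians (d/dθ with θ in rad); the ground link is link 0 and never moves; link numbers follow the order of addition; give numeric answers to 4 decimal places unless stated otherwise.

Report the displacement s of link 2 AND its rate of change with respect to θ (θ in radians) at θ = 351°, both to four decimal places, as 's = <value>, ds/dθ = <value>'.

seg 1 [0°–60.6°] dwell: s stays 0.0000
seg 2 [60.6°–130.4°] uniform, h=9: full span → s += 9 → s = 9.0000
seg 3 [130.4°–329.2°] dwell: s stays 9.0000
seg 4 [329.2°–360°] cycloidal, h=-9: θ=351° here. β=21.8, B=30.8. -9·(0.7078 − sin(2π·0.7078)/(2π)) = -7.7524 → s = 1.2476
velocity in seg [329.2°–360°] (cycloidal), θ in radians: β = 21.8° = 0.3805 rad, B = 30.8° = 0.5376 rad; ds/dθ = (h/B)(1 − cos(2πβ/B)) = ((-9)/0.5376)(1 − cos(2π·0.7078)) = -21.130451 mm/rad

s = 1.2476, ds/dθ = -21.1305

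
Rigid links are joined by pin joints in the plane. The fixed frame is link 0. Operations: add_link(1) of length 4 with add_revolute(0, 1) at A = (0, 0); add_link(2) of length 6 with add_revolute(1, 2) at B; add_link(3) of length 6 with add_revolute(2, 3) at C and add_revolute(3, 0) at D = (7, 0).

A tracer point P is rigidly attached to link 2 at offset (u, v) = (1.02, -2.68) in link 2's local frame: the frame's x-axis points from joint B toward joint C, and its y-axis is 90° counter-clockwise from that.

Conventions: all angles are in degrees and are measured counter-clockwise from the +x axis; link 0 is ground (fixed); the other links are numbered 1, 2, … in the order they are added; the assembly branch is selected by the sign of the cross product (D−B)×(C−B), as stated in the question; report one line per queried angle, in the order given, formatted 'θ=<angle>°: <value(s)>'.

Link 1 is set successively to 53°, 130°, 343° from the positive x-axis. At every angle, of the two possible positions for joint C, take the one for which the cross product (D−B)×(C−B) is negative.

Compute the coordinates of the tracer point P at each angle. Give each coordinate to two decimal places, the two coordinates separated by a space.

A=(0,0), D=(7.00,0)
θ=53°: B = A + 4.00·(cos53°, sin53°) = (2.4073, 3.1945)
θ=53°: |BD| = 5.5945
θ=53°: circle(B,6.00) ∩ circle(D,6.00): a=2.7972, h=5.3081
θ=53°:   candidates: C₊=(7.7346,5.9549) cross=29.696; C₋=(1.6727,-2.7603) cross=-29.696
θ=53°:   branch - wants cross < 0 → take C=(1.6727,-2.7603) (cross=-29.696)
θ=53°: ex = (C−B)/|BC| = (-0.1224,-0.9925); ey = (0.9925,-0.1224)
θ=53°: P = B + 1.02·ex + -2.68·ey = (-0.3775,2.5103)
θ=130°: B = A + 4.00·(cos130°, sin130°) = (-2.5712, 3.0642)
θ=130°: |BD| = 10.0497
θ=130°: circle(B,6.00) ∩ circle(D,6.00): a=5.0248, h=3.2789
θ=130°:   candidates: C₊=(3.2142,4.6548) cross=32.952; C₋=(1.2147,-1.5907) cross=-32.952
θ=130°:   branch - wants cross < 0 → take C=(1.2147,-1.5907) (cross=-32.952)
θ=130°: ex = (C−B)/|BC| = (0.6310,-0.7758); ey = (0.7758,0.6310)
θ=130°: P = B + 1.02·ex + -2.68·ey = (-4.0067,0.5818)
θ=343°: B = A + 4.00·(cos343°, sin343°) = (3.8252, -1.1695)
θ=343°: |BD| = 3.3833
θ=343°: circle(B,6.00) ∩ circle(D,6.00): a=1.6917, h=5.7566
θ=343°:   candidates: C₊=(3.4228,4.8170) cross=19.476; C₋=(7.4024,-5.9865) cross=-19.476
θ=343°:   branch - wants cross < 0 → take C=(7.4024,-5.9865) (cross=-19.476)
θ=343°: ex = (C−B)/|BC| = (0.5962,-0.8028); ey = (0.8028,0.5962)
θ=343°: P = B + 1.02·ex + -2.68·ey = (2.2818,-3.5862)

θ=53°: -0.38 2.51
θ=130°: -4.01 0.58
θ=343°: 2.28 -3.59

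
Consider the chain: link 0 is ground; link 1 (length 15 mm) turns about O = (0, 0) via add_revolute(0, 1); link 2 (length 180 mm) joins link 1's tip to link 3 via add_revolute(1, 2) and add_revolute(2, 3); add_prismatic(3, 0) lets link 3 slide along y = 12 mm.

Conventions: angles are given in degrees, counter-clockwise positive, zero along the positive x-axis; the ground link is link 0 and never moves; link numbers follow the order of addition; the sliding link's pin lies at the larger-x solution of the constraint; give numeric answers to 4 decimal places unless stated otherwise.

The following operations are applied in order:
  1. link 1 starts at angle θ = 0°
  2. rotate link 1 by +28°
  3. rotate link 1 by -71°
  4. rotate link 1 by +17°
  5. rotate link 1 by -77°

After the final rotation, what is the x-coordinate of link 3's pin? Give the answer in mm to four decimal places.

geometry: r = 15 mm, L = 180 mm, e = 12 mm; θ starts at 0°
rotate link 1 by +28°: θ ← 0° +28° = 28°
rotate link 1 by -71°: θ ← 28° -71° = -43°
rotate link 1 by +17°: θ ← -43° +17° = -26°
rotate link 1 by -77°: θ ← -26° -77° = -103°
crank pin P = (r cos θ, r sin θ) = (-3.374266, -14.615551)
h = r sin θ − e = -14.615551 − 12 = -26.615551
x = r cos θ + √(L² − h²) = -3.374266 + 178.021382 = 174.647116

174.6471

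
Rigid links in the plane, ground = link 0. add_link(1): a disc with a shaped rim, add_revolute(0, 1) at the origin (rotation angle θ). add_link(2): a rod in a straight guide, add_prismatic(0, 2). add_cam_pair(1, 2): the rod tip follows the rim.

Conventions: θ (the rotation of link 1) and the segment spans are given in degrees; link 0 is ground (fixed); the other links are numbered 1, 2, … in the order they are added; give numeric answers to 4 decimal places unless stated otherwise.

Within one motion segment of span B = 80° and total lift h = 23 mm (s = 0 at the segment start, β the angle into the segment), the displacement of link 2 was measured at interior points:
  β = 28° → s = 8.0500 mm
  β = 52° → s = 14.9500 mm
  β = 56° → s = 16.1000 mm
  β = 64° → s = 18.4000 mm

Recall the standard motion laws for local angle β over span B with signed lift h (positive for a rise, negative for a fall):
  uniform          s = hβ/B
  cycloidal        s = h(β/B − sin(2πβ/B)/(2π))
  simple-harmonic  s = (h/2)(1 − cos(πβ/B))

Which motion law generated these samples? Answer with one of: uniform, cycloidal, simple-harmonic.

candidates at β/B = r: uniform s = h·r (linear in β); cycloidal s = h·(r − sin(2πr)/(2π)); simple-harmonic s = (h/2)(1 − cos(πr))
β=28°: printed 8.0500 | uniform 8.0500, cycloidal 5.0885, simple-harmonic 6.2791
β=52°: printed 14.9500 | uniform 14.9500, cycloidal 17.9115, simple-harmonic 16.7209
β=56°: printed 16.1000 | uniform 16.1000, cycloidal 19.5814, simple-harmonic 18.2595
β=64°: printed 18.4000 | uniform 18.4000, cycloidal 21.8814, simple-harmonic 20.8037
only one law matches every sample → uniform

uniform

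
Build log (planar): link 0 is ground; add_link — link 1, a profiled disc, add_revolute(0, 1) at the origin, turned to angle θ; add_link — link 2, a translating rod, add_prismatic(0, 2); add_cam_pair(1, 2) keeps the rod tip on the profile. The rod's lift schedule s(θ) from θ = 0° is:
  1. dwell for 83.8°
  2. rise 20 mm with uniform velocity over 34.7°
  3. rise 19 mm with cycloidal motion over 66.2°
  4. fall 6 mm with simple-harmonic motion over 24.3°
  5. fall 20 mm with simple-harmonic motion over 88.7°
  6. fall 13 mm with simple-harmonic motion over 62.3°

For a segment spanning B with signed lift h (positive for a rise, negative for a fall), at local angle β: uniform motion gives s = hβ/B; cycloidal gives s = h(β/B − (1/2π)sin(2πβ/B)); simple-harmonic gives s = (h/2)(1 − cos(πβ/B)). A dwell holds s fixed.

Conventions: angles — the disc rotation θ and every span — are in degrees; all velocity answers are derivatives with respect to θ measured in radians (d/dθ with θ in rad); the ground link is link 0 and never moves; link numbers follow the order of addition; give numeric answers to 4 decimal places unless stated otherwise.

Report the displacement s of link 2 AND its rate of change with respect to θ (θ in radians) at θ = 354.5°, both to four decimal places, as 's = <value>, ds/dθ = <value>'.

seg 1 [0°–83.8°] dwell: s stays 0.0000
seg 2 [83.8°–118.5°] uniform, h=20: full span → s += 20 → s = 20.0000
seg 3 [118.5°–184.7°] cycloidal, h=19: full span → s += 19 → s = 39.0000
seg 4 [184.7°–209°] simple-harmonic, h=-6: full span → s += -6 → s = 33.0000
seg 5 [209°–297.7°] simple-harmonic, h=-20: full span → s += -20 → s = 13.0000
seg 6 [297.7°–360°] simple-harmonic, h=-13: θ=354.5° here. β=56.8, B=62.3. -13/2·(1 − cos(π·0.9117)) = -12.7516 → s = 0.2484
velocity in seg [297.7°–360°] (simple-harmonic), θ in radians: β = 56.8° = 0.9913 rad, B = 62.3° = 1.0873 rad; ds/dθ = (πh/(2B)) sin(πβ/B) = (π·(-13)/(2·1.0873)) sin(π·0.9117) = -5.142096 mm/rad

s = 0.2484, ds/dθ = -5.1421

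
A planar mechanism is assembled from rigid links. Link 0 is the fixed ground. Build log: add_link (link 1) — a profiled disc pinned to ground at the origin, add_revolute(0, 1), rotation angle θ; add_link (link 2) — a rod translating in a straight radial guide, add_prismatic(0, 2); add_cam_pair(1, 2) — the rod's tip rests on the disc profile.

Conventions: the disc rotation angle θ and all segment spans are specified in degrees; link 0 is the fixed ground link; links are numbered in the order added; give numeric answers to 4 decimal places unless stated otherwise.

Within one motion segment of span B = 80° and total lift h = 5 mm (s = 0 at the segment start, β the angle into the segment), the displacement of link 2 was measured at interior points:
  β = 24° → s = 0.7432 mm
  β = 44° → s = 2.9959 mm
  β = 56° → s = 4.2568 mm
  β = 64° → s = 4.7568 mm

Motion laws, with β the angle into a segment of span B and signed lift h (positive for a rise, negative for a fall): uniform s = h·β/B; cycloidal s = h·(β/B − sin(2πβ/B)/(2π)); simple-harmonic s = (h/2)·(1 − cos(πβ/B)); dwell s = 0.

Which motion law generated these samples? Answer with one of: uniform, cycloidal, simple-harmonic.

candidates at β/B = r: uniform s = h·r (linear in β); cycloidal s = h·(r − sin(2πr)/(2π)); simple-harmonic s = (h/2)(1 − cos(πr))
β=24°: printed 0.7432 | uniform 1.5000, cycloidal 0.7432, simple-harmonic 1.0305
β=44°: printed 2.9959 | uniform 2.7500, cycloidal 2.9959, simple-harmonic 2.8911
β=56°: printed 4.2568 | uniform 3.5000, cycloidal 4.2568, simple-harmonic 3.9695
β=64°: printed 4.7568 | uniform 4.0000, cycloidal 4.7568, simple-harmonic 4.5225
only one law matches every sample → cycloidal

cycloidal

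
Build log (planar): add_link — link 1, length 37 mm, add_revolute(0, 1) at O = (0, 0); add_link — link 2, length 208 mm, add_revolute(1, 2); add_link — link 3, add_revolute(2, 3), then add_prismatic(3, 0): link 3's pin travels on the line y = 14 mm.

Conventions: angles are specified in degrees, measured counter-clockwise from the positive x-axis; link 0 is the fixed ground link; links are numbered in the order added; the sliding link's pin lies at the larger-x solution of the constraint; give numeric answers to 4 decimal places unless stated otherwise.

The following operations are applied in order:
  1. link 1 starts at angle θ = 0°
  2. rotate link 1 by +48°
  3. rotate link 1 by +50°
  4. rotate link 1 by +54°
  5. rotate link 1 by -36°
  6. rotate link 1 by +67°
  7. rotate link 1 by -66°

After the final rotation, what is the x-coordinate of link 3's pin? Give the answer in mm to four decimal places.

geometry: r = 37 mm, L = 208 mm, e = 14 mm; θ starts at 0°
rotate link 1 by +48°: θ ← 0° +48° = 48°
rotate link 1 by +50°: θ ← 48° +50° = 98°
rotate link 1 by +54°: θ ← 98° +54° = 152°
rotate link 1 by -36°: θ ← 152° -36° = 116°
rotate link 1 by +67°: θ ← 116° +67° = 183°
rotate link 1 by -66°: θ ← 183° -66° = 117°
crank pin P = (r cos θ, r sin θ) = (-16.797648, 32.967241)
h = r sin θ − e = 32.967241 − 14 = 18.967241
x = r cos θ + √(L² − h²) = -16.797648 + 207.133396 = 190.335748

190.3357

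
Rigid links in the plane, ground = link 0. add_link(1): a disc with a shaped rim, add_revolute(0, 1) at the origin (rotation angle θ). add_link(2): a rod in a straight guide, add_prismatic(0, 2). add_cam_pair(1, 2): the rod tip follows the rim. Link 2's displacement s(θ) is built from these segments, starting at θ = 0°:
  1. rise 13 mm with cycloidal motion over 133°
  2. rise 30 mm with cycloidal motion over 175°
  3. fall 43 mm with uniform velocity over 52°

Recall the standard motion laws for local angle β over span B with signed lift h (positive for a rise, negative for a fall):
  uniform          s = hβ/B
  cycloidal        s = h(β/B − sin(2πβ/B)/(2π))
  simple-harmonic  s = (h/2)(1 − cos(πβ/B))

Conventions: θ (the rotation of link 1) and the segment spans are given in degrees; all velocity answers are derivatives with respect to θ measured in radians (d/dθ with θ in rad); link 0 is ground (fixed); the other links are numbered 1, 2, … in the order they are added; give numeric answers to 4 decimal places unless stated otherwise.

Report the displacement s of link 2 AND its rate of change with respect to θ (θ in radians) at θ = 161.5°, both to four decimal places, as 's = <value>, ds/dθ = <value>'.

segment 1 (0° to 133°, cycloidal, h = 13) is passed completely: s = 0.0000 + (13) = 13.0000
θ = 161.5° falls in segment 2 (133° to 308°, cycloidal, h = 30): β = 161.5 − 133 = 28.5°, B = 175°; Δs = 30·(0.1629 − sin(2π·0.1629)/(2π)) = 0.8091; s = 13.0000 + 0.8091 = 13.8091
velocity in seg [133°–308°] (cycloidal), θ in radians: β = 28.5° = 0.4974 rad, B = 175° = 3.0543 rad; ds/dθ = (h/B)(1 − cos(2πβ/B)) = (30/3.0543)(1 − cos(2π·0.1629)) = 4.708889 mm/rad

s = 13.8091, ds/dθ = 4.7089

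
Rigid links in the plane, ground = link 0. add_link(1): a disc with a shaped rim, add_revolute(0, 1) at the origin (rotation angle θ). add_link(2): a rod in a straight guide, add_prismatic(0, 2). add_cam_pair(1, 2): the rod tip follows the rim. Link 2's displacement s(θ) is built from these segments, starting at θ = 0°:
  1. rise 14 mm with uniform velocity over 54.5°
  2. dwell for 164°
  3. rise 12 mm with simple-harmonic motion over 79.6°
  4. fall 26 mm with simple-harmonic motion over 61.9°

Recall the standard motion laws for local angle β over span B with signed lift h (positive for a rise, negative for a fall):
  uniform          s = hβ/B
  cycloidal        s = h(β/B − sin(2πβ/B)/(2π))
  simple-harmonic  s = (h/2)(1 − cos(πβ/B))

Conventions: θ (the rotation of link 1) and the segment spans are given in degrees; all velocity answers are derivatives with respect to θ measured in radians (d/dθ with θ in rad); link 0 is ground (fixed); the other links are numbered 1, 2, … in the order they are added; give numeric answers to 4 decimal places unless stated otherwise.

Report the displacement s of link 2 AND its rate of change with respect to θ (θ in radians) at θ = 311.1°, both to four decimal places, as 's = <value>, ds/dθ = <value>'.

segment 1 (0° to 54.5°, uniform, h = 14) is passed completely: s = 0.0000 + (14) = 14.0000
segment 2 (54.5° to 218.5°, dwell): s unchanged at 14.0000
segment 3 (218.5° to 298.1°, simple-harmonic, h = 12) is passed completely: s = 14.0000 + (12) = 26.0000
θ = 311.1° falls in segment 4 (298.1° to 360°, simple-harmonic, h = -26): β = 311.1 − 298.1 = 13°, B = 61.9°; Δs = -26/2·(1 − cos(π·0.2100)) = -2.7284; s = 26.0000 − 2.7284 = 23.2716
velocity in seg [298.1°–360°] (simple-harmonic), θ in radians: β = 13° = 0.2269 rad, B = 61.9° = 1.0804 rad; ds/dθ = (πh/(2B)) sin(πβ/B) = (π·(-26)/(2·1.0804)) sin(π·0.2100) = -23.171185 mm/rad

s = 23.2716, ds/dθ = -23.1712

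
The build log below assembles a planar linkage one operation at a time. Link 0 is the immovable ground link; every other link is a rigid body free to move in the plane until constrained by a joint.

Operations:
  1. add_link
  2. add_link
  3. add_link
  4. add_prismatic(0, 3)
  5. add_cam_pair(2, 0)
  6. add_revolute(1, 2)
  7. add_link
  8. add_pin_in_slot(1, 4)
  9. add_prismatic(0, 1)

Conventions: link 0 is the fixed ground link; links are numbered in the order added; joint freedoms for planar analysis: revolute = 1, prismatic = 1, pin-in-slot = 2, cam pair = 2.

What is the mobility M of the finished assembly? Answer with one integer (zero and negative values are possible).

link 0 = ground. State L|J1|J2 = 1|0|0
+link1  2|0|0
+link2  3|0|0
+link3  4|0|0
P(0,3) f=1→J1  4|1|0
C(2,0) f=2→J2  4|1|1
R(1,2) f=1→J1  4|2|1
+link4  5|2|1
PS(1,4) f=2→J2  5|2|2
P(0,1) f=1→J1  5|3|2
M = 3(5−1)−2·3−2 = 12−6−2 = 4

M = 4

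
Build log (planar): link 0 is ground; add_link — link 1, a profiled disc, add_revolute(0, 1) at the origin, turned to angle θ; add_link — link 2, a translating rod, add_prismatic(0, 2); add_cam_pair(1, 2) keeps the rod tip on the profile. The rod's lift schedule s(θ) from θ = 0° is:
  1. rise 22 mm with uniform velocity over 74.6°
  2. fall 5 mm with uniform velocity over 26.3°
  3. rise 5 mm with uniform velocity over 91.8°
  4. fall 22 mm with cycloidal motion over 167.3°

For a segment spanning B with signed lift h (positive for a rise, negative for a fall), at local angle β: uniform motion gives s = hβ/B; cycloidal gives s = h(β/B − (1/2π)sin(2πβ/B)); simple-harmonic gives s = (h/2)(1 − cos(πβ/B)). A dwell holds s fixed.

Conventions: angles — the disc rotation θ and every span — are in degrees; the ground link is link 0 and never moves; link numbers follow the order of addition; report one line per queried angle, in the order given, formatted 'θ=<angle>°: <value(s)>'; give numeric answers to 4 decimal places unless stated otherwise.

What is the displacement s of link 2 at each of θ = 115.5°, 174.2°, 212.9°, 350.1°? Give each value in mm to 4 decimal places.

seg 1 [0°–74.6°] uniform, h=22: full span → s += 22 → s = 22.0000
seg 2 [74.6°–100.9°] uniform, h=-5: full span → s += -5 → s = 17.0000
seg 3 [100.9°–192.7°] uniform, h=5: θ=115.5° here. β=14.6, B=91.8. 5·14.6/91.8 = 0.7952 → s = 17.7952
seg 3 [100.9°–192.7°] uniform, h=5: θ=174.2° here. β=73.3, B=91.8. 5·73.3/91.8 = 3.9924 → s = 20.9924
seg 3 [100.9°–192.7°] uniform, h=5: full span → s += 5 → s = 22.0000
seg 4 [192.7°–360°] cycloidal, h=-22: θ=212.9° here. β=20.2, B=167.3. -22·(0.1207 − sin(2π·0.1207)/(2π)) = -0.2476 → s = 21.7524
seg 4 [192.7°–360°] cycloidal, h=-22: θ=350.1° here. β=157.4, B=167.3. -22·(0.9408 − sin(2π·0.9408)/(2π)) = -21.9702 → s = 0.0298

θ=115.5°: 17.7952
θ=174.2°: 20.9924
θ=212.9°: 21.7524
θ=350.1°: 0.0298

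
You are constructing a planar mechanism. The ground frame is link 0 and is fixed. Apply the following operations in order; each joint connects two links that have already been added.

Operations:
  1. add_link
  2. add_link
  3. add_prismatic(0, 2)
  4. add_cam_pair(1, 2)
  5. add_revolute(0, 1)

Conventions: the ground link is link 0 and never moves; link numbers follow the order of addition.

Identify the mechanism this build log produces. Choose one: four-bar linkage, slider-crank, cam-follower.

links: 3 (incl. ground); joints: 1 revolute, 1 prismatic, 1 higher (cam) pair, forming one closed loop
3 links, revolute + prismatic + higher pair in one loop → cam-follower

cam-follower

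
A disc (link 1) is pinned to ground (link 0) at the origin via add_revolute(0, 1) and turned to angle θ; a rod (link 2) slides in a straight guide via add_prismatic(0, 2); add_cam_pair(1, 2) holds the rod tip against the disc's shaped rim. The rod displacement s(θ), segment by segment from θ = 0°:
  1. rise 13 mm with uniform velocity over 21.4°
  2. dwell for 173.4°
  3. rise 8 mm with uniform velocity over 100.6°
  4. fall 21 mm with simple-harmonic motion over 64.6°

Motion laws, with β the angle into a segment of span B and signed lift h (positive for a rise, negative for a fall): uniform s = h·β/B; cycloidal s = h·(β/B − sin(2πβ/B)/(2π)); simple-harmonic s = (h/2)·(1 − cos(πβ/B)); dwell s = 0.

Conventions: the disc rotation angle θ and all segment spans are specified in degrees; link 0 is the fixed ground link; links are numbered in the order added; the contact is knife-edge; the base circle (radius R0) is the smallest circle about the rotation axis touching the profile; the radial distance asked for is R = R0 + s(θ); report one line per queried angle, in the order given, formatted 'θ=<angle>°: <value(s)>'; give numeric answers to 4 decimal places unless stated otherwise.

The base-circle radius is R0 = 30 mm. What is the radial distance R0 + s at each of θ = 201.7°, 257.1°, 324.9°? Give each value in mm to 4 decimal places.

segment 1 (0° to 21.4°, uniform, h = 13) is passed completely: s = 0.0000 + (13) = 13.0000
segment 2 (21.4° to 194.8°, dwell): s unchanged at 13.0000
θ = 201.7° falls in segment 3 (194.8° to 295.4°, uniform, h = 8): β = 201.7 − 194.8 = 6.9°, B = 100.6°; Δs = 8·6.9/100.6 = 0.5487; s = 13.0000 + 0.5487 = 13.5487
θ = 257.1° falls in segment 3 (194.8° to 295.4°, uniform, h = 8): β = 257.1 − 194.8 = 62.3°, B = 100.6°; Δs = 8·62.3/100.6 = 4.9543; s = 13.0000 + 4.9543 = 17.9543
segment 3 (194.8° to 295.4°, uniform, h = 8) is passed completely: s = 13.0000 + (8) = 21.0000
θ = 324.9° falls in segment 4 (295.4° to 360°, simple-harmonic, h = -21): β = 324.9 − 295.4 = 29.5°, B = 64.6°; Δs = -21/2·(1 − cos(π·0.4567)) = -9.0746; s = 21.0000 − 9.0746 = 11.9254
θ=201.7°: R = R0 + s = 30 + 13.5487 = 43.5487
θ=257.1°: R = R0 + s = 30 + 17.9543 = 47.9543
θ=324.9°: R = R0 + s = 30 + 11.9254 = 41.9254

θ=201.7°: 43.5487
θ=257.1°: 47.9543
θ=324.9°: 41.9254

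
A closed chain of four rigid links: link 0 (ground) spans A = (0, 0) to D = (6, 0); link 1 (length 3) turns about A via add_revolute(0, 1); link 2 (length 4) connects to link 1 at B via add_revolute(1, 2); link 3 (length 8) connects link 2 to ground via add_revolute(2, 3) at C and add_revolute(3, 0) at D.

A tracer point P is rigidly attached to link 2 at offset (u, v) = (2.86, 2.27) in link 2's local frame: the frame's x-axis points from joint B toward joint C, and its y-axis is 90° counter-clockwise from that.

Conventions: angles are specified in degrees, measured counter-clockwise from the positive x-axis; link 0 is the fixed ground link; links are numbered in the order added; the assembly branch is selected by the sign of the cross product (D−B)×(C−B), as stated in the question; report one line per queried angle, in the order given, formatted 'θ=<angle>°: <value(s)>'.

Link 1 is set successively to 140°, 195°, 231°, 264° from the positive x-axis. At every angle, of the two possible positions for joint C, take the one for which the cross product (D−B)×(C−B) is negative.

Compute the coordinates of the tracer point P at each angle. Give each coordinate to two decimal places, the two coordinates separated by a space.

A=(0,0), D=(6.00,0)
θ=140°: B = A + 3.00·(cos140°, sin140°) = (-2.2981, 1.9284)
θ=140°: |BD| = 8.5192
θ=140°: circle(B,4.00) ∩ circle(D,8.00): a=1.4425, h=3.7309
θ=140°:   candidates: C₊=(-0.0486,5.2359) cross=31.784; C₋=(-1.7376,-2.0322) cross=-31.784
θ=140°:   branch - wants cross < 0 → take C=(-1.7376,-2.0322) (cross=-31.784)
θ=140°: ex = (C−B)/|BC| = (0.1401,-0.9901); ey = (0.9901,0.1401)
θ=140°: P = B + 2.86·ex + 2.27·ey = (0.3503,-0.5853)
θ=195°: B = A + 3.00·(cos195°, sin195°) = (-2.8978, -0.7765)
θ=195°: |BD| = 8.9316
θ=195°: circle(B,4.00) ∩ circle(D,8.00): a=1.7787, h=3.5828
θ=195°:   candidates: C₊=(-1.4373,2.9474) cross=32.000; C₋=(-0.8143,-4.1910) cross=-32.000
θ=195°:   branch - wants cross < 0 → take C=(-0.8143,-4.1910) (cross=-32.000)
θ=195°: ex = (C−B)/|BC| = (0.5209,-0.8536); ey = (0.8536,0.5209)
θ=195°: P = B + 2.86·ex + 2.27·ey = (0.5296,-2.0355)
θ=231°: B = A + 3.00·(cos231°, sin231°) = (-1.8880, -2.3314)
θ=231°: |BD| = 8.2253
θ=231°: circle(B,4.00) ∩ circle(D,8.00): a=1.1948, h=3.8174
θ=231°:   candidates: C₊=(-1.8242,1.6681) cross=31.399; C₋=(0.3399,-5.6536) cross=-31.399
θ=231°:   branch - wants cross < 0 → take C=(0.3399,-5.6536) (cross=-31.399)
θ=231°: ex = (C−B)/|BC| = (0.5570,-0.8305); ey = (0.8305,0.5570)
θ=231°: P = B + 2.86·ex + 2.27·ey = (1.5903,-3.4425)
θ=264°: B = A + 3.00·(cos264°, sin264°) = (-0.3136, -2.9836)
θ=264°: |BD| = 6.9831
θ=264°: circle(B,4.00) ∩ circle(D,8.00): a=0.0546, h=3.9996
θ=264°:   candidates: C₊=(-1.9731,0.6560) cross=27.930; C₋=(1.4447,-6.5764) cross=-27.930
θ=264°:   branch - wants cross < 0 → take C=(1.4447,-6.5764) (cross=-27.930)
θ=264°: ex = (C−B)/|BC| = (0.4396,-0.8982); ey = (0.8982,0.4396)
θ=264°: P = B + 2.86·ex + 2.27·ey = (2.9825,-4.5546)

θ=140°: 0.35 -0.59
θ=195°: 0.53 -2.04
θ=231°: 1.59 -3.44
θ=264°: 2.98 -4.55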